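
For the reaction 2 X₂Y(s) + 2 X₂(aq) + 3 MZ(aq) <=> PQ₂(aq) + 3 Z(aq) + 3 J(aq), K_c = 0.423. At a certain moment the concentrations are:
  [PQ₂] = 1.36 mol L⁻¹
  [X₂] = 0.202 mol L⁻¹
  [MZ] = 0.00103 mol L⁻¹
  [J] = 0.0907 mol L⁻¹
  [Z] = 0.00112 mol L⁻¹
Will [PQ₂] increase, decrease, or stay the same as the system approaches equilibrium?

increase

(X₂Y is a pure solid — omitted from Q_c.)
Q_c = [PQ₂]·[Z]³·[J]³ / ([X₂]²·[MZ]³) = (1.36)·(0.00112)³·(0.0907)³ / ((0.202)²·(0.00103)³) = 0.0320
Q_c = 0.0320 < K_c = 0.423: net forward reaction.
PQ₂ is a product, so it increases.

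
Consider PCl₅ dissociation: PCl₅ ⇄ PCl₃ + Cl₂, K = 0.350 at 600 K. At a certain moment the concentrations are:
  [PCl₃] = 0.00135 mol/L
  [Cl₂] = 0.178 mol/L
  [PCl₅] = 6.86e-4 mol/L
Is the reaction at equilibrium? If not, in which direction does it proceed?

Q = [PCl₃]·[Cl₂] / [PCl₅] = (0.00135)·(0.178) / (6.86e-4) = 0.350
Q = 0.350 = K, so the system is already at equilibrium.

no net change (already at equilibrium)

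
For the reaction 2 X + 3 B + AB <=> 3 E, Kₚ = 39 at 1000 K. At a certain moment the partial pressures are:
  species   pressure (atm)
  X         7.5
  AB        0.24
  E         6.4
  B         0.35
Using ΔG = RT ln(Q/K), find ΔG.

Qₚ = P(E)³ / (P(X)²·P(B)³·P(AB)) = (6.4)³ / ((7.5)²·(0.35)³·(0.24)) = 453
ΔG = RT ln(Qₚ/Kₚ) = (8.314 J mol⁻¹ K⁻¹)(1000 K) × ln(453/39)
   = (8.314 kJ/mol)(2.452) = 20.4 kJ/mol
ΔG > 0, so the forward reaction is non-spontaneous (proceeds in reverse).

ΔG = 20.4 kJ/mol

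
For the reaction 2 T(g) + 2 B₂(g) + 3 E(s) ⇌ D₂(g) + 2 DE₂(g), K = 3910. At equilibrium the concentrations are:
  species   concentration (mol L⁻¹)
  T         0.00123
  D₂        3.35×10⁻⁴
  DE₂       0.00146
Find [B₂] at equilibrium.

[B₂] = 3.47×10⁻⁴ mol L⁻¹

(E is a pure solid — omitted from K.)
At equilibrium, K = [D₂]·[DE₂]² / ([T]²·[B₂]²) = 3910.
(3.35×10⁻⁴)·(0.00146)² / ((0.00123)²·([B₂])²) = 3910
[B₂]² = 1.21×10⁻⁷ ⇒ [B₂] = 3.47×10⁻⁴ mol L⁻¹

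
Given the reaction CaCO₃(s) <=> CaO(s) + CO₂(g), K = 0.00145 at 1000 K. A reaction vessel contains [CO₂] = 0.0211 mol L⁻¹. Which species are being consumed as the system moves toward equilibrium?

CaO, CO₂ (products)

(CaCO₃, CaO are pure solids — omitted from Q.)
Q = [CO₂] = 0.0211
Q = 0.0211 > K = 0.00145: net reverse reaction.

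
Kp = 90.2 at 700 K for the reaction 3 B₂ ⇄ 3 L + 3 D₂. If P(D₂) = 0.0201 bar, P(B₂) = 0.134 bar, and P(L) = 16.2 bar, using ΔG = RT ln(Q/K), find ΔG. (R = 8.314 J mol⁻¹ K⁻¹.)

Qp = P(L)³·P(D₂)³ / P(B₂)³ = (16.2)³·(0.0201)³ / (0.134)³ = 14.3
ΔG = RT ln(Qp/Kp) = (8.314 J mol⁻¹ K⁻¹)(700 K) × ln(14.3/90.2)
   = (5.820 kJ/mol)(-1.842) = -10.7 kJ/mol
ΔG < 0, so the forward reaction is spontaneous (proceeds forward).

ΔG = -10.7 kJ/mol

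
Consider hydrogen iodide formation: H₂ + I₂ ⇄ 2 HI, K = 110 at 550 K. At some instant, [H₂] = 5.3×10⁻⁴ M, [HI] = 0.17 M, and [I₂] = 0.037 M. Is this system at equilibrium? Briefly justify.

no; Q > K, reaction proceeds in reverse

Q = [HI]² / ([H₂]·[I₂]) = (0.17)² / ((5.3×10⁻⁴)·(0.037)) = 1500
Q = 1500 > K = 110: net reverse reaction.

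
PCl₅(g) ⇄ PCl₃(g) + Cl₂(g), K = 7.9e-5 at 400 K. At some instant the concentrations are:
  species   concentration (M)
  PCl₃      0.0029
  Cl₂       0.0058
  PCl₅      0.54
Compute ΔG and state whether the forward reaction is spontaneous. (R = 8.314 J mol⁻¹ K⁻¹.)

Q = [PCl₃]·[Cl₂] / [PCl₅] = (0.0029)·(0.0058) / (0.54) = 3.11e-5
ΔG = RT ln(Q/K) = (8.314 J mol⁻¹ K⁻¹)(400 K) × ln(3.11e-5/7.9e-5)
   = (3.326 kJ/mol)(-0.9322) = -3.10 kJ/mol
ΔG < 0, so the forward reaction is spontaneous (proceeds forward).

ΔG = -3.10 kJ/mol; the forward reaction is spontaneous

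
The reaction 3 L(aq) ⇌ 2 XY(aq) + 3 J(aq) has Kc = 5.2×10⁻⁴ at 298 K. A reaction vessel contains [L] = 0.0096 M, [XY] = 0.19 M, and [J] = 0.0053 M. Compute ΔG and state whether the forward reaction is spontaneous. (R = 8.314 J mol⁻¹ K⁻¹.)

Qc = [XY]²·[J]³ / [L]³ = (0.19)²·(0.0053)³ / (0.0096)³ = 0.00607
ΔG = RT ln(Qc/Kc) = (8.314 J mol⁻¹ K⁻¹)(298 K) × ln(0.00607/5.2×10⁻⁴)
   = (2.478 kJ/mol)(2.457) = 6.09 kJ/mol
ΔG > 0, so the forward reaction is non-spontaneous (proceeds in reverse).

ΔG = 6.09 kJ/mol; the forward reaction is non-spontaneous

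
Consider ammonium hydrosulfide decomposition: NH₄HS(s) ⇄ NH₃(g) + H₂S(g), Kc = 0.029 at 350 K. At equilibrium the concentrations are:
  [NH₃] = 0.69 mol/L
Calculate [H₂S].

[H₂S] = 0.042 mol/L

(NH₄HS is a pure solid — omitted from Kc.)
At equilibrium, Kc = [NH₃]·[H₂S] = 0.029.
(0.69)·([H₂S]) = 0.029
[H₂S] = 0.0420 = 0.042 mol/L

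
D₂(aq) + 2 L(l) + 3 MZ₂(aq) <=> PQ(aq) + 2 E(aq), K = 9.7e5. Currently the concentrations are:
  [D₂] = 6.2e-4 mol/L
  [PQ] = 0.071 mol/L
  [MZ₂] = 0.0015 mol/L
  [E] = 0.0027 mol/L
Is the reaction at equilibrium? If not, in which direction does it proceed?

to the right

(L is a pure liquid — omitted from Q.)
Q = [PQ]·[E]² / ([D₂]·[MZ₂]³) = (0.071)·(0.0027)² / ((6.2e-4)·(0.0015)³) = 2.5e5
Q = 2.5e5 < K = 9.7e5, so the forward reaction proceeds.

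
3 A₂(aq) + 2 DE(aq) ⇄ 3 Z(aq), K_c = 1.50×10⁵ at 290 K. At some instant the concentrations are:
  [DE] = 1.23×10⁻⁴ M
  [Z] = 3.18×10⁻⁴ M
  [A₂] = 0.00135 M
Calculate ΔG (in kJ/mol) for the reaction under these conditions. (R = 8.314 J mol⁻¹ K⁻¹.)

Q_c = [Z]³ / ([A₂]³·[DE]²) = (3.18×10⁻⁴)³ / ((0.00135)³·(1.23×10⁻⁴)²) = 8.64×10⁵
ΔG = RT ln(Q_c/K_c) = (8.314 J mol⁻¹ K⁻¹)(290 K) × ln(8.64×10⁵/1.50×10⁵)
   = (2.411 kJ/mol)(1.751) = 4.22 kJ/mol
ΔG > 0, so the forward reaction is non-spontaneous (proceeds in reverse).

ΔG = 4.22 kJ/mol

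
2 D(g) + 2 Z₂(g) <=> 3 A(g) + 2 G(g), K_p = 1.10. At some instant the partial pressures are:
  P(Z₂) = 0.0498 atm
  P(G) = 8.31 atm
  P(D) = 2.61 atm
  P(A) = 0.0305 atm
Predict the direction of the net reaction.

Q_p = P(A)³·P(G)² / (P(D)²·P(Z₂)²) = (0.0305)³·(8.31)² / ((2.61)²·(0.0498)²) = 0.116
Q_p = 0.116 < K_p = 1.10, so the forward reaction proceeds.

to the right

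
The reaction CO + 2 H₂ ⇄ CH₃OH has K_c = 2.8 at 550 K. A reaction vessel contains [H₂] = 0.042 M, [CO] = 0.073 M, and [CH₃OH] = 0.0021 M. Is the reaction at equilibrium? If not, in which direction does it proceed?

to the left

Q_c = [CH₃OH] / ([CO]·[H₂]²) = (0.0021) / ((0.073)·(0.042)²) = 16
Q_c = 16 > K_c = 2.8, so the reverse reaction proceeds.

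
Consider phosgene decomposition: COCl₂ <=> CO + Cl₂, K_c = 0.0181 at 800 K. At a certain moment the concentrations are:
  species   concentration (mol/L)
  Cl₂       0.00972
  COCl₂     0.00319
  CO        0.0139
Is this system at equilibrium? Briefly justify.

Q_c = [CO]·[Cl₂] / [COCl₂] = (0.0139)·(0.00972) / (0.00319) = 0.0424
Q_c = 0.0424 > K_c = 0.0181: net reverse reaction.

no; Q > K, reaction proceeds in reverse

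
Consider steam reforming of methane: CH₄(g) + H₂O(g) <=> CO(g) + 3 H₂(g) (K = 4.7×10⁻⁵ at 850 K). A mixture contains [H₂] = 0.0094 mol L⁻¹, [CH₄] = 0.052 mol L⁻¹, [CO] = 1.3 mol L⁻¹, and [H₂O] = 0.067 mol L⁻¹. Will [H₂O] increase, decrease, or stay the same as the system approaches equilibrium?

increase

Q = [CO]·[H₂]³ / ([CH₄]·[H₂O]) = (1.3)·(0.0094)³ / ((0.052)·(0.067)) = 3.1×10⁻⁴
Q = 3.1×10⁻⁴ > K = 4.7×10⁻⁵: net reverse reaction.
H₂O is a reactant, so it increases.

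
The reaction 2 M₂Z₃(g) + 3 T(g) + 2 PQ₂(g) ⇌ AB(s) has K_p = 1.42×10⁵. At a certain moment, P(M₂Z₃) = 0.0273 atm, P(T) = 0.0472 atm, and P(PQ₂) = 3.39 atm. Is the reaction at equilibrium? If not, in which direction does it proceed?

toward reactants

(AB is a pure solid — omitted from Q_p.)
Q_p = 1 / (P(M₂Z₃)²·P(T)³·P(PQ₂)²) = 1 / ((0.0273)²·(0.0472)³·(3.39)²) = 1.11×10⁶
Q_p = 1.11×10⁶ > K_p = 1.42×10⁵, so the reverse reaction proceeds.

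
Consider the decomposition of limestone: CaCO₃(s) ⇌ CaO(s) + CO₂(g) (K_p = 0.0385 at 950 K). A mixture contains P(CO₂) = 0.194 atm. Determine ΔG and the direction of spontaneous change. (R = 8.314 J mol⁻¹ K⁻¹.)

(CaCO₃, CaO are pure solids — omitted from Q_p.)
Q_p = P(CO₂) = 0.194
ΔG = RT ln(Q_p/K_p) = (8.314 J mol⁻¹ K⁻¹)(950 K) × ln(0.194/0.0385)
   = (7.898 kJ/mol)(1.617) = 12.8 kJ/mol
ΔG > 0, so the forward reaction is non-spontaneous (proceeds in reverse).

ΔG = 12.8 kJ/mol; the forward reaction is non-spontaneous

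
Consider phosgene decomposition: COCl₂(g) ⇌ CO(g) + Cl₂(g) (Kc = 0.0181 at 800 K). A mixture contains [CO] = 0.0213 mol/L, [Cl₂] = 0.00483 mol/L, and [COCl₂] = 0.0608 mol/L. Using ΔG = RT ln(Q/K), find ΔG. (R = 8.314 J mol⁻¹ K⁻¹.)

ΔG = -15.8 kJ/mol

Qc = [CO]·[Cl₂] / [COCl₂] = (0.0213)·(0.00483) / (0.0608) = 0.00169
ΔG = RT ln(Qc/Kc) = (8.314 J mol⁻¹ K⁻¹)(800 K) × ln(0.00169/0.0181)
   = (6.651 kJ/mol)(-2.371) = -15.8 kJ/mol
ΔG < 0, so the forward reaction is spontaneous (proceeds forward).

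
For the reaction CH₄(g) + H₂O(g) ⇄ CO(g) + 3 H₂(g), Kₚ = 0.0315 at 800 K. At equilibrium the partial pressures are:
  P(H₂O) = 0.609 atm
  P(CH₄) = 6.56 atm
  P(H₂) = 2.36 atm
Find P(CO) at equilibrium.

At equilibrium, Kₚ = P(CO)·P(H₂)³ / (P(CH₄)·P(H₂O)) = 0.0315.
(P(CO))·(2.36)³ / ((6.56)·(0.609)) = 0.0315
P(CO) = 0.00957 atm

P(CO) = 0.00957 atm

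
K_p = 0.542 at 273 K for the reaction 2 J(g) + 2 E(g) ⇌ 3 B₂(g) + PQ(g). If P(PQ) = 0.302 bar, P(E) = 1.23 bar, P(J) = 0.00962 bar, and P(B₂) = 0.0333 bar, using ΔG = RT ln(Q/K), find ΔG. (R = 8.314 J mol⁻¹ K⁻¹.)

ΔG = -4.35 kJ/mol

Q_p = P(B₂)³·P(PQ) / (P(J)²·P(E)²) = (0.0333)³·(0.302) / ((0.00962)²·(1.23)²) = 0.0796
ΔG = RT ln(Q_p/K_p) = (8.314 J mol⁻¹ K⁻¹)(273 K) × ln(0.0796/0.542)
   = (2.270 kJ/mol)(-1.918) = -4.35 kJ/mol
ΔG < 0, so the forward reaction is spontaneous (proceeds forward).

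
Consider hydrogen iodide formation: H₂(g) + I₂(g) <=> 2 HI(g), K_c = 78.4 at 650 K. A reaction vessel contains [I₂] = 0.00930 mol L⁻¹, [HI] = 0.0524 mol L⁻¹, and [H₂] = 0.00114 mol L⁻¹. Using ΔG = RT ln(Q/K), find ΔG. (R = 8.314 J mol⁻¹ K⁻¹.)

ΔG = 6.46 kJ/mol

Q_c = [HI]² / ([H₂]·[I₂]) = (0.0524)² / ((0.00114)·(0.00930)) = 259
ΔG = RT ln(Q_c/K_c) = (8.314 J mol⁻¹ K⁻¹)(650 K) × ln(259/78.4)
   = (5.404 kJ/mol)(1.195) = 6.46 kJ/mol
ΔG > 0, so the forward reaction is non-spontaneous (proceeds in reverse).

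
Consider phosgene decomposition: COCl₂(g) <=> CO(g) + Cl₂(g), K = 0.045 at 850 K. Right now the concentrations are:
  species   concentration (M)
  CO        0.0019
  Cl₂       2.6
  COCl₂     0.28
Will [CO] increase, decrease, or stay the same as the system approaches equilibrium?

Q = [CO]·[Cl₂] / [COCl₂] = (0.0019)·(2.6) / (0.28) = 0.018
Q = 0.018 < K = 0.045: net forward reaction.
CO is a product, so it increases.

increase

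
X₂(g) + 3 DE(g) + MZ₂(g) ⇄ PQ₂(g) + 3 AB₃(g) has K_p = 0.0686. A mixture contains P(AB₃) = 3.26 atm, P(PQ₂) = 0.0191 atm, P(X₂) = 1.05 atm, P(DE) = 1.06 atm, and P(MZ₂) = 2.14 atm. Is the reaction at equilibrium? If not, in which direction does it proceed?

toward reactants

Q_p = P(PQ₂)·P(AB₃)³ / (P(X₂)·P(DE)³·P(MZ₂)) = (0.0191)·(3.26)³ / ((1.05)·(1.06)³·(2.14)) = 0.247
Q_p = 0.247 > K_p = 0.0686, so the reverse reaction proceeds.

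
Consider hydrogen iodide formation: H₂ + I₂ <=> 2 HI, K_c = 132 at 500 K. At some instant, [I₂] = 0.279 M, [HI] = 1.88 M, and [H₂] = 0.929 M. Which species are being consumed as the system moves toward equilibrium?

Q_c = [HI]² / ([H₂]·[I₂]) = (1.88)² / ((0.929)·(0.279)) = 13.6
Q_c = 13.6 < K_c = 132: net forward reaction.

H₂, I₂ (reactants)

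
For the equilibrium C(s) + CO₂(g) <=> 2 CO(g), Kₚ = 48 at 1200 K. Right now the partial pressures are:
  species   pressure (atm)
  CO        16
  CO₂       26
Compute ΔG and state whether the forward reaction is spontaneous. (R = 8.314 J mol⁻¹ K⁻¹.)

ΔG = -15.8 kJ/mol; the forward reaction is spontaneous

(C is a pure solid — omitted from Qₚ.)
Qₚ = P(CO)² / P(CO₂) = (16)² / (26) = 9.85
ΔG = RT ln(Qₚ/Kₚ) = (8.314 J mol⁻¹ K⁻¹)(1200 K) × ln(9.85/48)
   = (9.977 kJ/mol)(-1.584) = -15.8 kJ/mol
ΔG < 0, so the forward reaction is spontaneous (proceeds forward).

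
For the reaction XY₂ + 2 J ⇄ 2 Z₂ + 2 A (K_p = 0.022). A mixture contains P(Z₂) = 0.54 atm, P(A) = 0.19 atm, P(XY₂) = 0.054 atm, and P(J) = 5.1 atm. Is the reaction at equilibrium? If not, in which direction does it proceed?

Q_p = P(Z₂)²·P(A)² / (P(XY₂)·P(J)²) = (0.54)²·(0.19)² / ((0.054)·(5.1)²) = 0.0075
Q_p = 0.0075 < K_p = 0.022, so the forward reaction proceeds.

in the forward direction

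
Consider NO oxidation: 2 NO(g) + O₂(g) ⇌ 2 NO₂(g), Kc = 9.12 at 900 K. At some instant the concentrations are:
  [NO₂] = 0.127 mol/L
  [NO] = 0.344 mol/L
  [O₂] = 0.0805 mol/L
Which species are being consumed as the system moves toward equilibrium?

Qc = [NO₂]² / ([NO]²·[O₂]) = (0.127)² / ((0.344)²·(0.0805)) = 1.69
Qc = 1.69 < Kc = 9.12: net forward reaction.

NO, O₂ (reactants)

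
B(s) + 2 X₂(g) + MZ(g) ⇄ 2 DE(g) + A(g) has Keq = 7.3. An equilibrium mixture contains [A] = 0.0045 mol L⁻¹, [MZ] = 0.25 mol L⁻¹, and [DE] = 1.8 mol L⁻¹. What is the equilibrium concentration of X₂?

(B is a pure solid — omitted from Keq.)
At equilibrium, Keq = [DE]²·[A] / ([X₂]²·[MZ]) = 7.3.
(1.8)²·(0.0045) / (([X₂])²·(0.25)) = 7.3
[X₂]² = 0.00799 ⇒ [X₂] = 0.089 mol L⁻¹

[X₂] = 0.089 mol L⁻¹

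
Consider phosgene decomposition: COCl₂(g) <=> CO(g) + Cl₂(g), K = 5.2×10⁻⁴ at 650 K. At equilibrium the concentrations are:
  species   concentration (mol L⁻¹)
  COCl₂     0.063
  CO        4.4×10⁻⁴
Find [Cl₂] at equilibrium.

At equilibrium, K = [CO]·[Cl₂] / [COCl₂] = 5.2×10⁻⁴.
(4.4×10⁻⁴)·([Cl₂]) / (0.063) = 5.2×10⁻⁴
[Cl₂] = 0.0745 = 0.074 mol L⁻¹

[Cl₂] = 0.074 mol L⁻¹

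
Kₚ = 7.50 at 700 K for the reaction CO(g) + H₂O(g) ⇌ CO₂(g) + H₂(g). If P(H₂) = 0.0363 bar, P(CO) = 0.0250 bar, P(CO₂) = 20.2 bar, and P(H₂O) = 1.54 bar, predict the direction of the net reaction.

toward reactants

Qₚ = P(CO₂)·P(H₂) / (P(CO)·P(H₂O)) = (20.2)·(0.0363) / ((0.0250)·(1.54)) = 19.0
Qₚ = 19.0 > Kₚ = 7.50, so the reverse reaction proceeds.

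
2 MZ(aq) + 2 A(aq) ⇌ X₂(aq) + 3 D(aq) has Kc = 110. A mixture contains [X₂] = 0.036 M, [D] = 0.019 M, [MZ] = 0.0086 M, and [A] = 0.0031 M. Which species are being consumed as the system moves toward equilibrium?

Qc = [X₂]·[D]³ / ([MZ]²·[A]²) = (0.036)·(0.019)³ / ((0.0086)²·(0.0031)²) = 350
Qc = 350 > Kc = 110: net reverse reaction.

X₂, D (products)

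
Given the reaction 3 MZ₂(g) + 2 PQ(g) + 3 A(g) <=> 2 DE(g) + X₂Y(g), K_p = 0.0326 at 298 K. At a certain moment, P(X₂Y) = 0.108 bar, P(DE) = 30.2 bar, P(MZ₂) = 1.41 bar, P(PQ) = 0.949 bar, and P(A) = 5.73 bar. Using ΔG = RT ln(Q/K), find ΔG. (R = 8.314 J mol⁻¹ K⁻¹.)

ΔG = 4.58 kJ/mol

Q_p = P(DE)²·P(X₂Y) / (P(MZ₂)³·P(PQ)²·P(A)³) = (30.2)²·(0.108) / ((1.41)³·(0.949)²·(5.73)³) = 0.207
ΔG = RT ln(Q_p/K_p) = (8.314 J mol⁻¹ K⁻¹)(298 K) × ln(0.207/0.0326)
   = (2.478 kJ/mol)(1.848) = 4.58 kJ/mol
ΔG > 0, so the forward reaction is non-spontaneous (proceeds in reverse).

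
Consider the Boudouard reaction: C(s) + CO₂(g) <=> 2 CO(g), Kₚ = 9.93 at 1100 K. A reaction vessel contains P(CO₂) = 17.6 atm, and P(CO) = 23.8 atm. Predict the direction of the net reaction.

in the reverse direction

(C is a pure solid — omitted from Qₚ.)
Qₚ = P(CO)² / P(CO₂) = (23.8)² / (17.6) = 32.2
Qₚ = 32.2 > Kₚ = 9.93, so the reverse reaction proceeds.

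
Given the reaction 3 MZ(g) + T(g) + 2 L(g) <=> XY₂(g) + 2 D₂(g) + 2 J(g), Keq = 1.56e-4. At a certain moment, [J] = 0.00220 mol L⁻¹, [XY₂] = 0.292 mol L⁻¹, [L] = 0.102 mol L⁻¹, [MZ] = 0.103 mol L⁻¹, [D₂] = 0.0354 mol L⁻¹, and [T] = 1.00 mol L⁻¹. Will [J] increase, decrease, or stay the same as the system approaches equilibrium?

Q = [XY₂]·[D₂]²·[J]² / ([MZ]³·[T]·[L]²) = (0.292)·(0.0354)²·(0.00220)² / ((0.103)³·(1.00)·(0.102)²) = 1.56e-4
Q = 1.56e-4 = Keq; the system is at equilibrium.

stay the same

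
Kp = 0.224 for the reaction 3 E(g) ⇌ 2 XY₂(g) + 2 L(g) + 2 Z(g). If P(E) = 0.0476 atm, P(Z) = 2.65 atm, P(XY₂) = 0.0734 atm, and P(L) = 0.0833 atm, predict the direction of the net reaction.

Qp = P(XY₂)²·P(L)²·P(Z)² / P(E)³ = (0.0734)²·(0.0833)²·(2.65)² / (0.0476)³ = 2.43
Qp = 2.43 > Kp = 0.224, so the reverse reaction proceeds.

in the reverse direction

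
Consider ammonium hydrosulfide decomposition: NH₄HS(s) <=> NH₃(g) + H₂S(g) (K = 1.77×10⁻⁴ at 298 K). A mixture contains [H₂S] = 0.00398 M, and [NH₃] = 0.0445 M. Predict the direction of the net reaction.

(NH₄HS is a pure solid — omitted from Q.)
Q = [NH₃]·[H₂S] = (0.0445)·(0.00398) = 1.77×10⁻⁴
Q = 1.77×10⁻⁴ = K, so the system is already at equilibrium.

no net change (already at equilibrium)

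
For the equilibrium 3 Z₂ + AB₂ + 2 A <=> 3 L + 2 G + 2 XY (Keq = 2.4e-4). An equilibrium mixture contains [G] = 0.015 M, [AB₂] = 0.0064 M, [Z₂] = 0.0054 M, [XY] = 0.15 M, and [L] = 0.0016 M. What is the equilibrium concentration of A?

At equilibrium, Keq = [L]³·[G]²·[XY]² / ([Z₂]³·[AB₂]·[A]²) = 2.4e-4.
(0.0016)³·(0.015)²·(0.15)² / ((0.0054)³·(0.0064)·([A])²) = 2.4e-4
[A]² = 0.0857 ⇒ [A] = 0.29 M

[A] = 0.29 M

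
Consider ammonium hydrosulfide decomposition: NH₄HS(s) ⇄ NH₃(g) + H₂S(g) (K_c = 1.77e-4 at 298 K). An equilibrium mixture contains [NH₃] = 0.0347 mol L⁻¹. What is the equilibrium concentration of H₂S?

(NH₄HS is a pure solid — omitted from K_c.)
At equilibrium, K_c = [NH₃]·[H₂S] = 1.77e-4.
(0.0347)·([H₂S]) = 1.77e-4
[H₂S] = 0.00510 mol L⁻¹

[H₂S] = 0.00510 mol L⁻¹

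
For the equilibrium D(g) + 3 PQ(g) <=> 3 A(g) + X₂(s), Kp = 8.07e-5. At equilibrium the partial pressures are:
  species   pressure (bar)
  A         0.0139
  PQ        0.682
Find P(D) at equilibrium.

P(D) = 0.105 bar

(X₂ is a pure solid — omitted from Kp.)
At equilibrium, Kp = P(A)³ / (P(D)·P(PQ)³) = 8.07e-5.
(0.0139)³ / ((P(D))·(0.682)³) = 8.07e-5
P(D) = 0.105 bar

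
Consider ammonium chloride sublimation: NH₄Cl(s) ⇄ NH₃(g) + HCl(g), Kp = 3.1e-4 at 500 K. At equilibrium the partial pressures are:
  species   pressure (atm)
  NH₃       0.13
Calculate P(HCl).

(NH₄Cl is a pure solid — omitted from Kp.)
At equilibrium, Kp = P(NH₃)·P(HCl) = 3.1e-4.
(0.13)·(P(HCl)) = 3.1e-4
P(HCl) = 0.00238 = 0.0024 atm

P(HCl) = 0.0024 atm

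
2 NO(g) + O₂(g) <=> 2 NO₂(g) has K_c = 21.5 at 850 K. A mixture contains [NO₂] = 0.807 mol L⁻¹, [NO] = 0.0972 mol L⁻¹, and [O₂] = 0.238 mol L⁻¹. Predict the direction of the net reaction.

in the reverse direction

Q_c = [NO₂]² / ([NO]²·[O₂]) = (0.807)² / ((0.0972)²·(0.238)) = 290
Q_c = 290 > K_c = 21.5, so the reverse reaction proceeds.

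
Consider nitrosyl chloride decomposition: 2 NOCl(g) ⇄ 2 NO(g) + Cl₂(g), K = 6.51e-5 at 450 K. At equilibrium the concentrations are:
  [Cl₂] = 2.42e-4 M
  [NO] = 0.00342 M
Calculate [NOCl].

At equilibrium, K = [NO]²·[Cl₂] / [NOCl]² = 6.51e-5.
(0.00342)²·(2.42e-4) / ([NOCl])² = 6.51e-5
[NOCl]² = 4.35e-5 ⇒ [NOCl] = 0.00659 M

[NOCl] = 0.00659 M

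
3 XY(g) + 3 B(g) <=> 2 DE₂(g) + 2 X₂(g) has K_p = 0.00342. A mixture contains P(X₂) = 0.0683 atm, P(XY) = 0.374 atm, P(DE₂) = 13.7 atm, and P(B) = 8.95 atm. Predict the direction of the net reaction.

Q_p = P(DE₂)²·P(X₂)² / (P(XY)³·P(B)³) = (13.7)²·(0.0683)² / ((0.374)³·(8.95)³) = 0.0233
Q_p = 0.0233 > K_p = 0.00342, so the reverse reaction proceeds.

toward reactants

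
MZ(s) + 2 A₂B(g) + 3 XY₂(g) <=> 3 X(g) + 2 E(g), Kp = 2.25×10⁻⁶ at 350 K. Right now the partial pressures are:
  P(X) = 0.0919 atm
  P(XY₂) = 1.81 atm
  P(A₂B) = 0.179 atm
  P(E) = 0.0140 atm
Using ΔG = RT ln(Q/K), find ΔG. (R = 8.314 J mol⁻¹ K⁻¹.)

(MZ is a pure solid — omitted from Qp.)
Qp = P(X)³·P(E)² / (P(A₂B)²·P(XY₂)³) = (0.0919)³·(0.0140)² / ((0.179)²·(1.81)³) = 8.01×10⁻⁷
ΔG = RT ln(Qp/Kp) = (8.314 J mol⁻¹ K⁻¹)(350 K) × ln(8.01×10⁻⁷/2.25×10⁻⁶)
   = (2.910 kJ/mol)(-1.033) = -3.01 kJ/mol
ΔG < 0, so the forward reaction is spontaneous (proceeds forward).

ΔG = -3.01 kJ/mol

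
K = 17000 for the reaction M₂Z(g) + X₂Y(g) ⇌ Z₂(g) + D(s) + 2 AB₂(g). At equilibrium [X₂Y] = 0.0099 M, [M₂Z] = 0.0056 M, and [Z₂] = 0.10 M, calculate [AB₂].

(D is a pure solid — omitted from K.)
At equilibrium, K = [Z₂]·[AB₂]² / ([M₂Z]·[X₂Y]) = 17000.
(0.10)·([AB₂])² / ((0.0056)·(0.0099)) = 17000
[AB₂]² = 9.42 ⇒ [AB₂] = 3.1 M

[AB₂] = 3.1 M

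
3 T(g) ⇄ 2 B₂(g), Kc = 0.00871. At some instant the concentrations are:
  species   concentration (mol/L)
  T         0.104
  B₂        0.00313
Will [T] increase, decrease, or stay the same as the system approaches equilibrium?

Qc = [B₂]² / [T]³ = (0.00313)² / (0.104)³ = 0.00871
Qc = 0.00871 = Kc; the system is at equilibrium.

stay the same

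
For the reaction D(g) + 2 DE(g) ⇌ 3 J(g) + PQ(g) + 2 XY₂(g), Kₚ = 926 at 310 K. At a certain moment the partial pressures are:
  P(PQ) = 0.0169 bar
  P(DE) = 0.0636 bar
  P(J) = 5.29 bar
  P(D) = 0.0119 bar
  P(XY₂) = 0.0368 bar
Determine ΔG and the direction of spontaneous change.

ΔG = -6.64 kJ/mol; the forward reaction is spontaneous

Qₚ = P(J)³·P(PQ)·P(XY₂)² / (P(D)·P(DE)²) = (5.29)³·(0.0169)·(0.0368)² / ((0.0119)·(0.0636)²) = 70.4
ΔG = RT ln(Qₚ/Kₚ) = (8.314 J mol⁻¹ K⁻¹)(310 K) × ln(70.4/926)
   = (2.577 kJ/mol)(-2.577) = -6.64 kJ/mol
ΔG < 0, so the forward reaction is spontaneous (proceeds forward).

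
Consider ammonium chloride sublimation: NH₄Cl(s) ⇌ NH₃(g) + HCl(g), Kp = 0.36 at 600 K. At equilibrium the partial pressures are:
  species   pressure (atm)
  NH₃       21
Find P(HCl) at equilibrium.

(NH₄Cl is a pure solid — omitted from Kp.)
At equilibrium, Kp = P(NH₃)·P(HCl) = 0.36.
(21)·(P(HCl)) = 0.36
P(HCl) = 0.0171 = 0.017 atm

P(HCl) = 0.017 atm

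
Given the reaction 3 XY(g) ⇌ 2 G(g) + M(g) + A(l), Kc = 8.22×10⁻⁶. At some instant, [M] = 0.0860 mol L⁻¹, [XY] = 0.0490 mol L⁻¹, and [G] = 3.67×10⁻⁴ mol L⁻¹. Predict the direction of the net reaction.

reverse (toward reactants)

(A is a pure liquid — omitted from Qc.)
Qc = [G]²·[M] / [XY]³ = (3.67×10⁻⁴)²·(0.0860) / (0.0490)³ = 9.85×10⁻⁵
Qc = 9.85×10⁻⁵ > Kc = 8.22×10⁻⁶, so the reverse reaction proceeds.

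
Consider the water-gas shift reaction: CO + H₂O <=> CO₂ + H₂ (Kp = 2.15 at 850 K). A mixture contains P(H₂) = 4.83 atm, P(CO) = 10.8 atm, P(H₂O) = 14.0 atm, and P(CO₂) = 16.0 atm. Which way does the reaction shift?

Qp = P(CO₂)·P(H₂) / (P(CO)·P(H₂O)) = (16.0)·(4.83) / ((10.8)·(14.0)) = 0.511
Qp = 0.511 < Kp = 2.15, so the forward reaction proceeds.

forward (toward products)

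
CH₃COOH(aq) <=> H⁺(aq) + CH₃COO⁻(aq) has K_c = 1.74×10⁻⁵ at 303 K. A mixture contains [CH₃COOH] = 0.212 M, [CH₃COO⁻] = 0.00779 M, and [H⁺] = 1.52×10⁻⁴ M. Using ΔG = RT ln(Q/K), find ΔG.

Q_c = [H⁺]·[CH₃COO⁻] / [CH₃COOH] = (1.52×10⁻⁴)·(0.00779) / (0.212) = 5.59×10⁻⁶
ΔG = RT ln(Q_c/K_c) = (8.314 J mol⁻¹ K⁻¹)(303 K) × ln(5.59×10⁻⁶/1.74×10⁻⁵)
   = (2.519 kJ/mol)(-1.135) = -2.86 kJ/mol
ΔG < 0, so the forward reaction is spontaneous (proceeds forward).

ΔG = -2.86 kJ/mol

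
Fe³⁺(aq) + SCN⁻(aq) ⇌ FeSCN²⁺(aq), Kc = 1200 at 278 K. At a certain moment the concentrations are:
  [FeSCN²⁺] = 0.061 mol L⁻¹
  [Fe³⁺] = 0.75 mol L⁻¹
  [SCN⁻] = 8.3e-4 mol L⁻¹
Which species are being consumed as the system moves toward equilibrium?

Qc = [FeSCN²⁺] / ([Fe³⁺]·[SCN⁻]) = (0.061) / ((0.75)·(8.3e-4)) = 98
Qc = 98 < Kc = 1200: net forward reaction.

Fe³⁺, SCN⁻ (reactants)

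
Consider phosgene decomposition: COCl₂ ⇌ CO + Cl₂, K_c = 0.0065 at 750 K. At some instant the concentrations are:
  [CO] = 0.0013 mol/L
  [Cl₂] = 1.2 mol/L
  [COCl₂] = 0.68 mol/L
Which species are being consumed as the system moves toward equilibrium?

Q_c = [CO]·[Cl₂] / [COCl₂] = (0.0013)·(1.2) / (0.68) = 0.0023
Q_c = 0.0023 < K_c = 0.0065: net forward reaction.

COCl₂ (reactants)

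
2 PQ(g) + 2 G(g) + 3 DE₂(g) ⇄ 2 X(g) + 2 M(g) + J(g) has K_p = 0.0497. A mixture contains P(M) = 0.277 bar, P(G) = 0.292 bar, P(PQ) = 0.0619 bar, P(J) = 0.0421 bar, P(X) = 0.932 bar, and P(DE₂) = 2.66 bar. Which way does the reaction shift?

in the reverse direction

Q_p = P(X)²·P(M)²·P(J) / (P(PQ)²·P(G)²·P(DE₂)³) = (0.932)²·(0.277)²·(0.0421) / ((0.0619)²·(0.292)²·(2.66)³) = 0.456
Q_p = 0.456 > K_p = 0.0497, so the reverse reaction proceeds.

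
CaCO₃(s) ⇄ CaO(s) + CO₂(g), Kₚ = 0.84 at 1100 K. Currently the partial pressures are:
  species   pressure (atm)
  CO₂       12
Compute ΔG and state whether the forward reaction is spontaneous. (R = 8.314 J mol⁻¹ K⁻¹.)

ΔG = 24.3 kJ/mol; the forward reaction is non-spontaneous

(CaCO₃, CaO are pure solids — omitted from Qₚ.)
Qₚ = P(CO₂) = 12.0
ΔG = RT ln(Qₚ/Kₚ) = (8.314 J mol⁻¹ K⁻¹)(1100 K) × ln(12.0/0.84)
   = (9.145 kJ/mol)(2.659) = 24.3 kJ/mol
ΔG > 0, so the forward reaction is non-spontaneous (proceeds in reverse).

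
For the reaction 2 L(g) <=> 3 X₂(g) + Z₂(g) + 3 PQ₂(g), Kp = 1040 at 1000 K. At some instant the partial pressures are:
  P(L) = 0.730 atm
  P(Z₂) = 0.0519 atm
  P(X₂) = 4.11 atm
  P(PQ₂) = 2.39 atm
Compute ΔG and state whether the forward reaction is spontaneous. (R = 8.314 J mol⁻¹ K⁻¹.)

ΔG = -20.1 kJ/mol; the forward reaction is spontaneous

Qp = P(X₂)³·P(Z₂)·P(PQ₂)³ / P(L)² = (4.11)³·(0.0519)·(2.39)³ / (0.730)² = 92.3
ΔG = RT ln(Qp/Kp) = (8.314 J mol⁻¹ K⁻¹)(1000 K) × ln(92.3/1040)
   = (8.314 kJ/mol)(-2.422) = -20.1 kJ/mol
ΔG < 0, so the forward reaction is spontaneous (proceeds forward).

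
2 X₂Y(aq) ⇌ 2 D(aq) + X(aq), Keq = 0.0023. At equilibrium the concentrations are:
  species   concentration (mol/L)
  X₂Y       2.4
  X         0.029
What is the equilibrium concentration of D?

[D] = 0.68 mol/L

At equilibrium, Keq = [D]²·[X] / [X₂Y]² = 0.0023.
([D])²·(0.029) / (2.4)² = 0.0023
[D]² = 0.457 ⇒ [D] = 0.68 mol/L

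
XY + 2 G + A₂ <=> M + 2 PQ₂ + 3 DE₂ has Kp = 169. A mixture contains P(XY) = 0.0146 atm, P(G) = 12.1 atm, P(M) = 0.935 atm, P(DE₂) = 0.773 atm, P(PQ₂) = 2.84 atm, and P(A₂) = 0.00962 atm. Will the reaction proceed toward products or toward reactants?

no net change (already at equilibrium)

Qp = P(M)·P(PQ₂)²·P(DE₂)³ / (P(XY)·P(G)²·P(A₂)) = (0.935)·(2.84)²·(0.773)³ / ((0.0146)·(12.1)²·(0.00962)) = 169
Qp = 169 = Kp, so the system is already at equilibrium.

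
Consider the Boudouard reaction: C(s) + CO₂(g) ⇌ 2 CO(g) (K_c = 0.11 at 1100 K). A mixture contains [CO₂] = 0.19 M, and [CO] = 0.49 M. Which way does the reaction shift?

reverse (toward reactants)

(C is a pure solid — omitted from Q_c.)
Q_c = [CO]² / [CO₂] = (0.49)² / (0.19) = 1.3
Q_c = 1.3 > K_c = 0.11, so the reverse reaction proceeds.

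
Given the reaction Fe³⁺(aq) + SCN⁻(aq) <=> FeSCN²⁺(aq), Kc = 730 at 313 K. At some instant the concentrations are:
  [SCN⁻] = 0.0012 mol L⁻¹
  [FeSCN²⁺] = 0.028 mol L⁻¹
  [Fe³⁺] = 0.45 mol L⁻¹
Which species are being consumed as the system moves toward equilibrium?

Qc = [FeSCN²⁺] / ([Fe³⁺]·[SCN⁻]) = (0.028) / ((0.45)·(0.0012)) = 52
Qc = 52 < Kc = 730: net forward reaction.

Fe³⁺, SCN⁻ (reactants)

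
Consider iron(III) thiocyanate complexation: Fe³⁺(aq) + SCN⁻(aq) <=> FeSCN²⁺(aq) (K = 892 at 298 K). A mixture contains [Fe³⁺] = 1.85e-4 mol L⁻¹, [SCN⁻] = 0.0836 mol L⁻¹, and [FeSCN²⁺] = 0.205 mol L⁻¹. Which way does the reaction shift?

Q = [FeSCN²⁺] / ([Fe³⁺]·[SCN⁻]) = (0.205) / ((1.85e-4)·(0.0836)) = 13300
Q = 13300 > K = 892, so the reverse reaction proceeds.

reverse (toward reactants)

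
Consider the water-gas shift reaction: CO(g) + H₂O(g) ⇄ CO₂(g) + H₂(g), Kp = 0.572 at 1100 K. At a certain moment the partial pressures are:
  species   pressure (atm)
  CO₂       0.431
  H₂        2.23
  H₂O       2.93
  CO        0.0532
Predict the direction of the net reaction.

toward reactants

Qp = P(CO₂)·P(H₂) / (P(CO)·P(H₂O)) = (0.431)·(2.23) / ((0.0532)·(2.93)) = 6.17
Qp = 6.17 > Kp = 0.572, so the reverse reaction proceeds.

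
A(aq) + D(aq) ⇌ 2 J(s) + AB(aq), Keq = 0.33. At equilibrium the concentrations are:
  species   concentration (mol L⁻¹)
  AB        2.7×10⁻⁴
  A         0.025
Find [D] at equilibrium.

[D] = 0.033 mol L⁻¹

(J is a pure solid — omitted from Keq.)
At equilibrium, Keq = [AB] / ([A]·[D]) = 0.33.
(2.7×10⁻⁴) / ((0.025)·([D])) = 0.33
[D] = 0.0327 = 0.033 mol L⁻¹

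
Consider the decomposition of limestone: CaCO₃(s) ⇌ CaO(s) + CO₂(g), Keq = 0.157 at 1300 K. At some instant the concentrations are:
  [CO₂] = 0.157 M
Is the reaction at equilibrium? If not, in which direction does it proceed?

(CaCO₃, CaO are pure solids — omitted from Q.)
Q = [CO₂] = 0.157
Q = 0.157 = Keq, so the system is already at equilibrium.

no net change (already at equilibrium)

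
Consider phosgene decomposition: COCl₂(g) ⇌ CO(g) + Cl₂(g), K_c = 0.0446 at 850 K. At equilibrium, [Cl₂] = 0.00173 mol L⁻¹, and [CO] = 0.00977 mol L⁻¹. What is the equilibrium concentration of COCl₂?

[COCl₂] = 3.79×10⁻⁴ mol L⁻¹

At equilibrium, K_c = [CO]·[Cl₂] / [COCl₂] = 0.0446.
(0.00977)·(0.00173) / ([COCl₂]) = 0.0446
[COCl₂] = 3.79×10⁻⁴ mol L⁻¹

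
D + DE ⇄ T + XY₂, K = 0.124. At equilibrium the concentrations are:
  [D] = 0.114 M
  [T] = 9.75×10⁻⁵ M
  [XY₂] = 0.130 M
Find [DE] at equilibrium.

[DE] = 8.97×10⁻⁴ M

At equilibrium, K = [T]·[XY₂] / ([D]·[DE]) = 0.124.
(9.75×10⁻⁵)·(0.130) / ((0.114)·([DE])) = 0.124
[DE] = 8.97×10⁻⁴ M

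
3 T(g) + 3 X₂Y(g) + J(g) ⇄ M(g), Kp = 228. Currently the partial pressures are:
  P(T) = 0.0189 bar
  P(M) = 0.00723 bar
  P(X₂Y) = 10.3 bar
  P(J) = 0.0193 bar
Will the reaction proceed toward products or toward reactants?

Qp = P(M) / (P(T)³·P(X₂Y)³·P(J)) = (0.00723) / ((0.0189)³·(10.3)³·(0.0193)) = 50.8
Qp = 50.8 < Kp = 228, so the forward reaction proceeds.

in the forward direction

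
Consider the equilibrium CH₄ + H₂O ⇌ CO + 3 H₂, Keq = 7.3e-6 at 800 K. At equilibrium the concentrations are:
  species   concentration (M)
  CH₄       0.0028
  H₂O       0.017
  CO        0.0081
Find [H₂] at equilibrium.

At equilibrium, Keq = [CO]·[H₂]³ / ([CH₄]·[H₂O]) = 7.3e-6.
(0.0081)·([H₂])³ / ((0.0028)·(0.017)) = 7.3e-6
[H₂]³ = 4.29e-8 ⇒ [H₂] = 0.0035 M

[H₂] = 0.0035 M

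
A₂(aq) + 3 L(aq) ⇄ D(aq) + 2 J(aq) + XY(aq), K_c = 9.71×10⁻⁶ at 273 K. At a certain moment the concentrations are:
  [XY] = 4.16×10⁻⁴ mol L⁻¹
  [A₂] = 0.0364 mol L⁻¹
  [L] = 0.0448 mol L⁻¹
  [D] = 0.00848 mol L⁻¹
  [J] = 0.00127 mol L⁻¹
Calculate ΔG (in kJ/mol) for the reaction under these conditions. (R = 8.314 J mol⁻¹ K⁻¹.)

Q_c = [D]·[J]²·[XY] / ([A₂]·[L]³) = (0.00848)·(0.00127)²·(4.16×10⁻⁴) / ((0.0364)·(0.0448)³) = 1.74×10⁻⁶
ΔG = RT ln(Q_c/K_c) = (8.314 J mol⁻¹ K⁻¹)(273 K) × ln(1.74×10⁻⁶/9.71×10⁻⁶)
   = (2.270 kJ/mol)(-1.719) = -3.90 kJ/mol
ΔG < 0, so the forward reaction is spontaneous (proceeds forward).

ΔG = -3.90 kJ/mol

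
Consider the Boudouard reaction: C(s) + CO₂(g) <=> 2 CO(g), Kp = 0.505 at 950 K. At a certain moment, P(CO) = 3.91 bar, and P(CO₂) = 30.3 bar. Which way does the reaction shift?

at equilibrium

(C is a pure solid — omitted from Qp.)
Qp = P(CO)² / P(CO₂) = (3.91)² / (30.3) = 0.505
Qp = 0.505 = Kp, so the system is already at equilibrium.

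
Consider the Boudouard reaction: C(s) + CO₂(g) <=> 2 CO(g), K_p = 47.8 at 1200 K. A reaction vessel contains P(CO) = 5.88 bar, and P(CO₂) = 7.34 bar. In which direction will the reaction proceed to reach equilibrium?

(C is a pure solid — omitted from Q_p.)
Q_p = P(CO)² / P(CO₂) = (5.88)² / (7.34) = 4.71
Q_p = 4.71 < K_p = 47.8, so the forward reaction proceeds.

to the right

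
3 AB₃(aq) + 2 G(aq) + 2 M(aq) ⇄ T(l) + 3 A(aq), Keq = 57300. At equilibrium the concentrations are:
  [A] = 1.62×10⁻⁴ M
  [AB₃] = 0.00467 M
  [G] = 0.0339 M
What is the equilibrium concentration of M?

[M] = 7.96×10⁻⁴ M

(T is a pure liquid — omitted from Keq.)
At equilibrium, Keq = [A]³ / ([AB₃]³·[G]²·[M]²) = 57300.
(1.62×10⁻⁴)³ / ((0.00467)³·(0.0339)²·([M])²) = 57300
[M]² = 6.34×10⁻⁷ ⇒ [M] = 7.96×10⁻⁴ M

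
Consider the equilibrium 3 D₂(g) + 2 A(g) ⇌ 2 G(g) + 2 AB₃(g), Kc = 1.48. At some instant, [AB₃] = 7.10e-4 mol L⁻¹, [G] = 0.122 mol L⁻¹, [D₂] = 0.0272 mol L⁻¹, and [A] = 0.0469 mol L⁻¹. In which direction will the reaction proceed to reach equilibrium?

Qc = [G]²·[AB₃]² / ([D₂]³·[A]²) = (0.122)²·(7.10e-4)² / ((0.0272)³·(0.0469)²) = 0.170
Qc = 0.170 < Kc = 1.48, so the forward reaction proceeds.

to the right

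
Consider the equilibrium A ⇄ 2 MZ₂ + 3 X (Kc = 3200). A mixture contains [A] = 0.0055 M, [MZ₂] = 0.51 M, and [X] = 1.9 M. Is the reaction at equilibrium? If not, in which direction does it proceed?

Qc = [MZ₂]²·[X]³ / [A] = (0.51)²·(1.9)³ / (0.0055) = 320
Qc = 320 < Kc = 3200, so the forward reaction proceeds.

forward (toward products)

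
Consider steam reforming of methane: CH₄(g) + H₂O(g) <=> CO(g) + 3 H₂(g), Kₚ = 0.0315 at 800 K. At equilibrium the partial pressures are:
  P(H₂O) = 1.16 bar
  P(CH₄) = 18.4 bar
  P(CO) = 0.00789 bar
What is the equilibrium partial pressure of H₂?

P(H₂) = 4.40 bar

At equilibrium, Kₚ = P(CO)·P(H₂)³ / (P(CH₄)·P(H₂O)) = 0.0315.
(0.00789)·(P(H₂))³ / ((18.4)·(1.16)) = 0.0315
P(H₂)³ = 85.2 ⇒ P(H₂) = 4.40 bar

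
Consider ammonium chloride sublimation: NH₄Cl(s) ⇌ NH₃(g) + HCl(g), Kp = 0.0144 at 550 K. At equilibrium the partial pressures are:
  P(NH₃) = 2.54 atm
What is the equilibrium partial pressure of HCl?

(NH₄Cl is a pure solid — omitted from Kp.)
At equilibrium, Kp = P(NH₃)·P(HCl) = 0.0144.
(2.54)·(P(HCl)) = 0.0144
P(HCl) = 0.00567 atm

P(HCl) = 0.00567 atm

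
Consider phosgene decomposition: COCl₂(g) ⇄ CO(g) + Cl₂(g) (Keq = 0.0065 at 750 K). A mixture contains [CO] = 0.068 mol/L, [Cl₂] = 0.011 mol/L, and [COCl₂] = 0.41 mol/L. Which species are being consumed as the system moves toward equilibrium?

COCl₂ (reactants)

Q = [CO]·[Cl₂] / [COCl₂] = (0.068)·(0.011) / (0.41) = 0.0018
Q = 0.0018 < Keq = 0.0065: net forward reaction.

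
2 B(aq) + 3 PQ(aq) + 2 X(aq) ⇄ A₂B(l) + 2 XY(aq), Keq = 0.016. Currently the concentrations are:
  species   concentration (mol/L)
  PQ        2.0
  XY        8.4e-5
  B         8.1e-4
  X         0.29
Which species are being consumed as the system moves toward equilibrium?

none (at equilibrium)

(A₂B is a pure liquid — omitted from Q.)
Q = [XY]² / ([B]²·[PQ]³·[X]²) = (8.4e-5)² / ((8.1e-4)²·(2.0)³·(0.29)²) = 0.016
Q = 0.016 = Keq; the system is at equilibrium.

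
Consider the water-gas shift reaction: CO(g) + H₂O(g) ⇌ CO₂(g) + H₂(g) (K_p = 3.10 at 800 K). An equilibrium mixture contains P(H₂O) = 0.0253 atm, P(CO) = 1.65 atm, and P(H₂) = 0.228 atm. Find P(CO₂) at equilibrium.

P(CO₂) = 0.568 atm

At equilibrium, K_p = P(CO₂)·P(H₂) / (P(CO)·P(H₂O)) = 3.10.
(P(CO₂))·(0.228) / ((1.65)·(0.0253)) = 3.10
P(CO₂) = 0.568 atm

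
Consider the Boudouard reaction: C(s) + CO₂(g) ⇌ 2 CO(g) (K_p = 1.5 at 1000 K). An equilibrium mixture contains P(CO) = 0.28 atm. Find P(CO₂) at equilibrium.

(C is a pure solid — omitted from K_p.)
At equilibrium, K_p = P(CO)² / P(CO₂) = 1.5.
(0.28)² / (P(CO₂)) = 1.5
P(CO₂) = 0.0523 = 0.052 atm

P(CO₂) = 0.052 atm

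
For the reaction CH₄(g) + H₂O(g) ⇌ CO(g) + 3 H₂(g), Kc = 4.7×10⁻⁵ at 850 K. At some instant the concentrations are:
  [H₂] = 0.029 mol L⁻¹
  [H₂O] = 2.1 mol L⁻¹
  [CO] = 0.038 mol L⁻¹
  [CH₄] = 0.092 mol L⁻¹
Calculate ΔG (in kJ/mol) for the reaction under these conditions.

Qc = [CO]·[H₂]³ / ([CH₄]·[H₂O]) = (0.038)·(0.029)³ / ((0.092)·(2.1)) = 4.80×10⁻⁶
ΔG = RT ln(Qc/Kc) = (8.314 J mol⁻¹ K⁻¹)(850 K) × ln(4.80×10⁻⁶/4.7×10⁻⁵)
   = (7.067 kJ/mol)(-2.282) = -16.1 kJ/mol
ΔG < 0, so the forward reaction is spontaneous (proceeds forward).

ΔG = -16.1 kJ/mol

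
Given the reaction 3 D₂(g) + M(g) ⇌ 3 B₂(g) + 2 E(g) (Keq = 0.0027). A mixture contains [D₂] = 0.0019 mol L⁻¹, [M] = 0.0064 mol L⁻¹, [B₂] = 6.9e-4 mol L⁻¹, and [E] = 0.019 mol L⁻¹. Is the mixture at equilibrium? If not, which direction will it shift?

Q = [B₂]³·[E]² / ([D₂]³·[M]) = (6.9e-4)³·(0.019)² / ((0.0019)³·(0.0064)) = 0.0027
Q = 0.0027 = Keq; the system is at equilibrium.

yes, at equilibrium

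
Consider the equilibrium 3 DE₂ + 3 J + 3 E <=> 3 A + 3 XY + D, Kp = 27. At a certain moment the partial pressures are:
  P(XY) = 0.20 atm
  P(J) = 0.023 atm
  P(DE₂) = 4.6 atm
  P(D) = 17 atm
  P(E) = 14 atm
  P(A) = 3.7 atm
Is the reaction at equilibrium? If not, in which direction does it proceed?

toward products

Qp = P(A)³·P(XY)³·P(D) / (P(DE₂)³·P(J)³·P(E)³) = (3.7)³·(0.20)³·(17) / ((4.6)³·(0.023)³·(14)³) = 2.1
Qp = 2.1 < Kp = 27, so the forward reaction proceeds.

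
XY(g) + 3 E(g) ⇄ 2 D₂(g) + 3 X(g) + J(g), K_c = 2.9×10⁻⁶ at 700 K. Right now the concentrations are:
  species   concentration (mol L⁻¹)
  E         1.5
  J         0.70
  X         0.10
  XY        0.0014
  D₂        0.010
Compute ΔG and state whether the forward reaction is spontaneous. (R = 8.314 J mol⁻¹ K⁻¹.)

Q_c = [D₂]²·[X]³·[J] / ([XY]·[E]³) = (0.010)²·(0.10)³·(0.70) / ((0.0014)·(1.5)³) = 1.48×10⁻⁵
ΔG = RT ln(Q_c/K_c) = (8.314 J mol⁻¹ K⁻¹)(700 K) × ln(1.48×10⁻⁵/2.9×10⁻⁶)
   = (5.820 kJ/mol)(1.630) = 9.49 kJ/mol
ΔG > 0, so the forward reaction is non-spontaneous (proceeds in reverse).

ΔG = 9.49 kJ/mol; the forward reaction is non-spontaneous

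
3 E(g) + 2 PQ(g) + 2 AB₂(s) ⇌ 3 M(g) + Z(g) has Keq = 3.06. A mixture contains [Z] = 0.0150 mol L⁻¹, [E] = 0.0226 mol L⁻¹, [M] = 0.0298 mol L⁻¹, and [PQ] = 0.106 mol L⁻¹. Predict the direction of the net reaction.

(AB₂ is a pure solid — omitted from Q.)
Q = [M]³·[Z] / ([E]³·[PQ]²) = (0.0298)³·(0.0150) / ((0.0226)³·(0.106)²) = 3.06
Q = 3.06 = Keq, so the system is already at equilibrium.

at equilibrium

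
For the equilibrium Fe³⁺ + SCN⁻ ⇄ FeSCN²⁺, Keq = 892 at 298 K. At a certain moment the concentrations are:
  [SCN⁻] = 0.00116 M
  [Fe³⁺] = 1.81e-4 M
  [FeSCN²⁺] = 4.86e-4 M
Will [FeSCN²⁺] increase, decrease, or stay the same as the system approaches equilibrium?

Q = [FeSCN²⁺] / ([Fe³⁺]·[SCN⁻]) = (4.86e-4) / ((1.81e-4)·(0.00116)) = 2310
Q = 2310 > Keq = 892: net reverse reaction.
FeSCN²⁺ is a product, so it decreases.

decrease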